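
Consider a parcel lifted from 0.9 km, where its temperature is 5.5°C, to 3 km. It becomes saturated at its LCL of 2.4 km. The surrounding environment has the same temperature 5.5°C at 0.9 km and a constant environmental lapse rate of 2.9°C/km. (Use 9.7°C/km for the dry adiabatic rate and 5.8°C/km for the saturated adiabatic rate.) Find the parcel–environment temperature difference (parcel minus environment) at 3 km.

-11.94°C (parcel cooler than environment)

Parcel:
  900 → 2400 m (dry, 9.7°C/km): ΔT = -9.7 × 1.5 = -14.55°C → T = -9.05°C
  2400 → 3000 m (saturated, 5.8°C/km): ΔT = -5.8 × 0.6 = -3.48°C → T = -12.53°C
Environment:
  900 → 3000 m (environment, 2.9°C/km): ΔT = -2.9 × 2.1 = -6.09°C → T = -0.59°C
T_parcel − T_env = -12.53 − (-0.59) = -11.94°C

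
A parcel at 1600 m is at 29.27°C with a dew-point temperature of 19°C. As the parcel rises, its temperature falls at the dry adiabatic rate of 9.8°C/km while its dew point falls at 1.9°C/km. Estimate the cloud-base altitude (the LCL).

T and T_d converge at 9.8 − 1.9 = 7.9°C per km
Height above start = (29.27 − 19) / 7.9 = 1.3 km
LCL altitude = 1600 m + 1300 m = 2900 m

2900 m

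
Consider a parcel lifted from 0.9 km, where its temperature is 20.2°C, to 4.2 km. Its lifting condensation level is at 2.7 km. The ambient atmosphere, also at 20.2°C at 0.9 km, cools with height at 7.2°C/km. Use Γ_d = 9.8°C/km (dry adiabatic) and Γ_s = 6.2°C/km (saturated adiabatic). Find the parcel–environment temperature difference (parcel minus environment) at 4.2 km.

-3.18°C (parcel cooler than environment)

Parcel:
  Dry to 2700 m: -9.8 × 1.8 km = -17.64°C, so T = 2.56°C.
  Saturated to 4200 m: -6.2 × 1.5 km = -9.3°C, so T = -6.74°C.
Environment:
  Environment to 4200 m: -7.2 × 3.3 km = -23.76°C, so T = -3.56°C.
T_parcel − T_env = -6.74 − (-3.56) = -3.18°C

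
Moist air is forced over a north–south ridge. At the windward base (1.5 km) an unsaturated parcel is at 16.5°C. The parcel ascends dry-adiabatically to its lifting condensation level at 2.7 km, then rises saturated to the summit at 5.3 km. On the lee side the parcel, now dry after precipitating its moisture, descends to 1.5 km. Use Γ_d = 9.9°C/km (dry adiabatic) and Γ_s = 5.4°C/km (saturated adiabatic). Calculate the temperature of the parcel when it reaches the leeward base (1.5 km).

Dry to 2700 m: -9.9 × 1.2 km = -11.88°C, so T = 4.62°C.
Saturated to 5300 m: -5.4 × 2.6 km = -14.04°C, so T = -9.42°C.
Dry descent to 1500 m: +9.9 × 3.8 km = +37.62°C, so T = 28.2°C.

28.2°C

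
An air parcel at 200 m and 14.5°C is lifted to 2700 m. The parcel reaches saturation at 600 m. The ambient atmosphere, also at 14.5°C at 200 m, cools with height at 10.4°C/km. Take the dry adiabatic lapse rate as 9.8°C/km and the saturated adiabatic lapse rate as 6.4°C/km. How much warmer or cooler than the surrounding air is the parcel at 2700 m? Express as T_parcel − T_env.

Parcel:
  200 → 600 m (dry, 9.8°C/km): ΔT = -9.8 × 0.4 = -3.92°C → T = 10.58°C
  600 → 2700 m (saturated, 6.4°C/km): ΔT = -6.4 × 2.1 = -13.44°C → T = -2.86°C
Environment:
  200 → 2700 m (environment, 10.4°C/km): ΔT = -10.4 × 2.5 = -26°C → T = -11.5°C
T_parcel − T_env = -2.86 − (-11.5) = +8.64°C

+8.64°C (parcel warmer than environment)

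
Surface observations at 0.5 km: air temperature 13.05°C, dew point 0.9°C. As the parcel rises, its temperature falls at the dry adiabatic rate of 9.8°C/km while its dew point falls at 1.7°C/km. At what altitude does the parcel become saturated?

2 km

T and T_d converge at 9.8 − 1.7 = 8.1°C per km
Height above start = (13.05 − 0.9) / 8.1 = 1.5 km
LCL altitude = 500 m + 1500 m = 2000 m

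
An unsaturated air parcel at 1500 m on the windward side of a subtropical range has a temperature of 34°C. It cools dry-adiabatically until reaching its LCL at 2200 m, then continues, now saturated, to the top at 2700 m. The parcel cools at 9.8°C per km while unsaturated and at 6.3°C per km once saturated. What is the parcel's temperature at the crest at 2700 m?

Dry to 2200 m: -9.8 × 0.7 km = -6.86°C, so T = 27.14°C.
Saturated to 2700 m: -6.3 × 0.5 km = -3.15°C, so T = 23.99°C.

23.99°C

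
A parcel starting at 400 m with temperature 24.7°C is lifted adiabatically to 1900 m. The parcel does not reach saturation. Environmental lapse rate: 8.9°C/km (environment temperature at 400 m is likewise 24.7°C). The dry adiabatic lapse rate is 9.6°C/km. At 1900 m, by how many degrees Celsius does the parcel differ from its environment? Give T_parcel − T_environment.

-1.05°C (parcel cooler than environment)

Parcel:
  From 400 m to 1900 m (dry): cools by 9.6 × 1.5 = 14.4°C, giving 10.3°C.
Environment:
  From 400 m to 1900 m (environment): cools by 8.9 × 1.5 = 13.35°C, giving 11.35°C.
T_parcel − T_env = 10.3 − 11.35 = -1.05°C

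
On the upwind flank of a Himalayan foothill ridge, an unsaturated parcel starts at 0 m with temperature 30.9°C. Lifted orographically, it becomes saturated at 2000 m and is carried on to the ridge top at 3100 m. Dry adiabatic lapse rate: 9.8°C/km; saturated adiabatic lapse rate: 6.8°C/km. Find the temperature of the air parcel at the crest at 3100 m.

From 0 m to 2000 m (dry): cools by 9.8 × 2 = 19.6°C, giving 11.3°C.
From 2000 m to 3100 m (saturated): cools by 6.8 × 1.1 = 7.48°C, giving 3.82°C.

3.82°C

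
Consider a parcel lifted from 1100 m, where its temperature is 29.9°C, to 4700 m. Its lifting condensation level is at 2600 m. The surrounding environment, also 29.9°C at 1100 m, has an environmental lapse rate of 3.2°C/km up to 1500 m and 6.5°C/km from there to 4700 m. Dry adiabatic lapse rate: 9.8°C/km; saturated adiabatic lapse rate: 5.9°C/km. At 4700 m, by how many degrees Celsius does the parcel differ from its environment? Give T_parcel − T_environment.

Parcel:
  1100 → 2600 m (dry, 9.8°C/km): ΔT = -9.8 × 1.5 = -14.7°C → T = 15.2°C
  2600 → 4700 m (saturated, 5.9°C/km): ΔT = -5.9 × 2.1 = -12.39°C → T = 2.81°C
Environment:
  1100 → 1500 m (environment, lower layer, 3.2°C/km): ΔT = -3.2 × 0.4 = -1.28°C → T = 28.62°C
  1500 → 4700 m (environment, upper layer, 6.5°C/km): ΔT = -6.5 × 3.2 = -20.8°C → T = 7.82°C
T_parcel − T_env = 2.81 − 7.82 = -5.01°C

-5.01°C (parcel cooler than environment)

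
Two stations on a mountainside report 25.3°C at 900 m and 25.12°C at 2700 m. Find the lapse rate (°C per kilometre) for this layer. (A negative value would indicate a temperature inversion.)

Γ = −ΔT/Δz = (25.3 − 25.12) / (2700 − 900) m
  = 0.18°C / 1.8 km = 0.1°C/km

0.1°C/km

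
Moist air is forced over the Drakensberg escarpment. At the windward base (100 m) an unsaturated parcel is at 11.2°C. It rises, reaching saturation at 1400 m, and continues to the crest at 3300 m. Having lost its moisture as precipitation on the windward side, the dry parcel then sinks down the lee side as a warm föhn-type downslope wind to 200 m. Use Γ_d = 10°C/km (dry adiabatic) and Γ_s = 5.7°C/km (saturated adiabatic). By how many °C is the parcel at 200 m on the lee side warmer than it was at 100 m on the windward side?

Dry to 1400 m: -10 × 1.3 km = -13°C, so T = -1.8°C.
Saturated to 3300 m: -5.7 × 1.9 km = -10.83°C, so T = -12.63°C.
Dry descent to 200 m: +10 × 3.1 km = +31°C, so T = 18.37°C.
Net change vs windward start: 18.37 − 11.2 = +7.17°C

+7.17°C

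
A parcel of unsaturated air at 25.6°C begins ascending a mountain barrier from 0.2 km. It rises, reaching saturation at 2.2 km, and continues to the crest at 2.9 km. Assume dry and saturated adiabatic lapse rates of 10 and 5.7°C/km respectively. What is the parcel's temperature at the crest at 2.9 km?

Dry to 2200 m: -10 × 2 km = -20°C, so T = 5.6°C.
Saturated to 2900 m: -5.7 × 0.7 km = -3.99°C, so T = 1.61°C.

1.61°C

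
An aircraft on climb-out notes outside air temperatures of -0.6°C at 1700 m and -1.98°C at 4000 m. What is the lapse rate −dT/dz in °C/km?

0.6°C/km

Γ = −ΔT/Δz = (-0.6 − (-1.98)) / (4000 − 1700) m
  = 1.38°C / 2.3 km = 0.6°C/km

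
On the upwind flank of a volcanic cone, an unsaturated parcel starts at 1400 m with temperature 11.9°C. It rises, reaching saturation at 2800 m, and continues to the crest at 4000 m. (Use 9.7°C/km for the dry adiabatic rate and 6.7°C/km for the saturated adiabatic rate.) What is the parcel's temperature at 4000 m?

-9.72°C

Dry to 2800 m: -9.7 × 1.4 km = -13.58°C, so T = -1.68°C.
Saturated to 4000 m: -6.7 × 1.2 km = -8.04°C, so T = -9.72°C.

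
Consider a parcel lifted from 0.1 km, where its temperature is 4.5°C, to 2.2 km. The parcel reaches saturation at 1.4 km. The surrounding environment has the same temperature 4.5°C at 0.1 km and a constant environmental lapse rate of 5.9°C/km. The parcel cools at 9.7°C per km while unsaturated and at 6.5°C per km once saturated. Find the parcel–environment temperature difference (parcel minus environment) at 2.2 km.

Parcel:
  Dry to 1400 m: -9.7 × 1.3 km = -12.61°C, so T = -8.11°C.
  Saturated to 2200 m: -6.5 × 0.8 km = -5.2°C, so T = -13.31°C.
Environment:
  Environment to 2200 m: -5.9 × 2.1 km = -12.39°C, so T = -7.89°C.
T_parcel − T_env = -13.31 − (-7.89) = -5.42°C

-5.42°C (parcel cooler than environment)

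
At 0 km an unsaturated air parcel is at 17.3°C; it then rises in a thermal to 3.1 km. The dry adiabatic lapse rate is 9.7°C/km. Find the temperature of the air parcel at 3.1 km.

-12.77°C

0–3100 m, dry adiabatic: Δz = 3.1 km ⇒ ΔT = -30.07°C; T = -12.77°C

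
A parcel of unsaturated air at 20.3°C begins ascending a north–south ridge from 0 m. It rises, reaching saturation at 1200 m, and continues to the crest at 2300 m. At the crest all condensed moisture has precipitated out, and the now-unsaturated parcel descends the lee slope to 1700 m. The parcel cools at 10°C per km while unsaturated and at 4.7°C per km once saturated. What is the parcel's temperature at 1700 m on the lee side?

0–1200 m, dry: Δz = 1.2 km ⇒ ΔT = -12°C; T = 8.3°C
1200–2300 m, saturated: Δz = 1.1 km ⇒ ΔT = -5.17°C; T = 3.13°C
2300–1700 m, dry descent: Δz = 0.6 km ⇒ ΔT = +6°C; T = 9.13°C

9.13°C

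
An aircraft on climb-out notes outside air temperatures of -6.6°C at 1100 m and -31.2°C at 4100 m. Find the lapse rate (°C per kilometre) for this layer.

8.2°C/km

Γ = −ΔT/Δz = (-6.6 − (-31.2)) / (4100 − 1100) m
  = 24.6°C / 3 km = 8.2°C/km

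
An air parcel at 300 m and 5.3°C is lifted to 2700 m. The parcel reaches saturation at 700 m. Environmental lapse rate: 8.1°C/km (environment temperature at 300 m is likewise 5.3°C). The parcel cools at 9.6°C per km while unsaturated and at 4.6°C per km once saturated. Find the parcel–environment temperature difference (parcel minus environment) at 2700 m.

+6.4°C (parcel warmer than environment)

Parcel:
  300 → 700 m (dry, 9.6°C/km): ΔT = -9.6 × 0.4 = -3.84°C → T = 1.46°C
  700 → 2700 m (saturated, 4.6°C/km): ΔT = -4.6 × 2 = -9.2°C → T = -7.74°C
Environment:
  300 → 2700 m (environment, 8.1°C/km): ΔT = -8.1 × 2.4 = -19.44°C → T = -14.14°C
T_parcel − T_env = -7.74 − (-14.14) = +6.4°C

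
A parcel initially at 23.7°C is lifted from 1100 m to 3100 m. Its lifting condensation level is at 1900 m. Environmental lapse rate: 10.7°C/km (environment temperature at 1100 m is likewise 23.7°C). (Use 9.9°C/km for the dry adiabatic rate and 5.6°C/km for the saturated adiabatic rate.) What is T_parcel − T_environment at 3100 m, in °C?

Parcel:
  1100–1900 m, dry: Δz = 0.8 km ⇒ ΔT = -7.92°C; T = 15.78°C
  1900–3100 m, saturated: Δz = 1.2 km ⇒ ΔT = -6.72°C; T = 9.06°C
Environment:
  1100–3100 m, environment: Δz = 2 km ⇒ ΔT = -21.4°C; T = 2.3°C
T_parcel − T_env = 9.06 − 2.3 = +6.76°C

+6.76°C (parcel warmer than environment)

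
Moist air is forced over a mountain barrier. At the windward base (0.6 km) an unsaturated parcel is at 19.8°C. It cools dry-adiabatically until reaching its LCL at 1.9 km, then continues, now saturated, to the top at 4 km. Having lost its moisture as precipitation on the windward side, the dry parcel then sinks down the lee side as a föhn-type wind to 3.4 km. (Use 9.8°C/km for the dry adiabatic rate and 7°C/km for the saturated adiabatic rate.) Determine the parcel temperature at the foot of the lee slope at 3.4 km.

From 600 m to 1900 m (dry): cools by 9.8 × 1.3 = 12.74°C, giving 7.06°C.
From 1900 m to 4000 m (saturated): cools by 7 × 2.1 = 14.7°C, giving -7.64°C.
From 4000 m to 3400 m (dry descent): warms by 9.8 × 0.6 = 5.88°C, giving -1.76°C.

-1.76°C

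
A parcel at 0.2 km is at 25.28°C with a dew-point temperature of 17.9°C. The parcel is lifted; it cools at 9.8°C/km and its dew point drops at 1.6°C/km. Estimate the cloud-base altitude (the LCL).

T and T_d converge at 9.8 − 1.6 = 8.2°C per km
Height above start = (25.28 − 17.9) / 8.2 = 0.9 km
LCL altitude = 200 m + 900 m = 1100 m

1.1 km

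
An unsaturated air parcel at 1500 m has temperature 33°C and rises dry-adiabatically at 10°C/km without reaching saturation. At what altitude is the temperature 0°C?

4800 m

Height above start = (33 − 0) / 10 = 3.3 km
Altitude = 1500 m + 3300 m = 4800 m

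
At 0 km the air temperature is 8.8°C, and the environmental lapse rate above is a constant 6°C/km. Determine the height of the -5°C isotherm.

2.3 km

Height above start = (8.8 − (-5)) / 6 = 2.3 km
Altitude = 0 m + 2300 m = 2300 m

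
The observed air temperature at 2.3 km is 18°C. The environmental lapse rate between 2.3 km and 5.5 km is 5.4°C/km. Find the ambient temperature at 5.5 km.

0.72°C

From 2300 m to 5500 m (environmental): cools by 5.4 × 3.2 = 17.28°C, giving 0.72°C.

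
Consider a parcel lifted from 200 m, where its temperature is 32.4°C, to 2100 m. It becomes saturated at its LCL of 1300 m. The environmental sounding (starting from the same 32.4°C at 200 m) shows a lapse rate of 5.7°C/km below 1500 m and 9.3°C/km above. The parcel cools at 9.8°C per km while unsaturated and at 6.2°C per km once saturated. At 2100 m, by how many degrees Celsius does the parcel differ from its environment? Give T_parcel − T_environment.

-2.75°C (parcel cooler than environment)

Parcel:
  From 200 m to 1300 m (dry): cools by 9.8 × 1.1 = 10.78°C, giving 21.62°C.
  From 1300 m to 2100 m (saturated): cools by 6.2 × 0.8 = 4.96°C, giving 16.66°C.
Environment:
  From 200 m to 1500 m (environment, lower layer): cools by 5.7 × 1.3 = 7.41°C, giving 24.99°C.
  From 1500 m to 2100 m (environment, upper layer): cools by 9.3 × 0.6 = 5.58°C, giving 19.41°C.
T_parcel − T_env = 16.66 − 19.41 = -2.75°C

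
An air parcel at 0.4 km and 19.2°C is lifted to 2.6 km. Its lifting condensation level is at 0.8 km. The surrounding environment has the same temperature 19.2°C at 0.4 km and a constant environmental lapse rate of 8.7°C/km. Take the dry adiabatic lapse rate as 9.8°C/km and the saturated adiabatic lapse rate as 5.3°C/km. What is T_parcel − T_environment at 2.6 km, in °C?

Parcel:
  400 → 800 m (dry, 9.8°C/km): ΔT = -9.8 × 0.4 = -3.92°C → T = 15.28°C
  800 → 2600 m (saturated, 5.3°C/km): ΔT = -5.3 × 1.8 = -9.54°C → T = 5.74°C
Environment:
  400 → 2600 m (environment, 8.7°C/km): ΔT = -8.7 × 2.2 = -19.14°C → T = 0.06°C
T_parcel − T_env = 5.74 − 0.06 = +5.68°C

+5.68°C (parcel warmer than environment)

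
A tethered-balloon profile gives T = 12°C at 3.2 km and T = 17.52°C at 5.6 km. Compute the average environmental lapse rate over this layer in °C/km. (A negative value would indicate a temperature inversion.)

Γ = −ΔT/Δz = (12 − 17.52) / (5600 − 3200) m
  = -5.52°C / 2.4 km = -2.3°C/km

-2.3°C/km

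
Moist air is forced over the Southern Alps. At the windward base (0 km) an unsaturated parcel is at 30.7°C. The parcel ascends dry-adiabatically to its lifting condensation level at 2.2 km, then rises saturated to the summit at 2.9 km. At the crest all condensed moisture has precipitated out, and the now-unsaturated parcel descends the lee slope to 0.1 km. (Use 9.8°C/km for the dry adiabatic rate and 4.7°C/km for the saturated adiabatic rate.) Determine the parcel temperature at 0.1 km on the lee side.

0 → 2200 m (dry, 9.8°C/km): ΔT = -9.8 × 2.2 = -21.56°C → T = 9.14°C
2200 → 2900 m (saturated, 4.7°C/km): ΔT = -4.7 × 0.7 = -3.29°C → T = 5.85°C
2900 → 100 m (dry descent, 9.8°C/km): ΔT = +9.8 × 2.8 = +27.44°C → T = 33.29°C

33.29°C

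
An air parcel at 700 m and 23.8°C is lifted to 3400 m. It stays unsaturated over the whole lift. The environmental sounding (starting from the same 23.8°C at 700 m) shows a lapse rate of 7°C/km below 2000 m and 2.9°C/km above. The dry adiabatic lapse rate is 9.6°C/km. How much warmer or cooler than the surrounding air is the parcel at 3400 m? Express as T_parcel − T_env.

Parcel:
  700–3400 m, dry: Δz = 2.7 km ⇒ ΔT = -25.92°C; T = -2.12°C
Environment:
  700–2000 m, environment, lower layer: Δz = 1.3 km ⇒ ΔT = -9.1°C; T = 14.7°C
  2000–3400 m, environment, upper layer: Δz = 1.4 km ⇒ ΔT = -4.06°C; T = 10.64°C
T_parcel − T_env = -2.12 − 10.64 = -12.76°C

-12.76°C (parcel cooler than environment)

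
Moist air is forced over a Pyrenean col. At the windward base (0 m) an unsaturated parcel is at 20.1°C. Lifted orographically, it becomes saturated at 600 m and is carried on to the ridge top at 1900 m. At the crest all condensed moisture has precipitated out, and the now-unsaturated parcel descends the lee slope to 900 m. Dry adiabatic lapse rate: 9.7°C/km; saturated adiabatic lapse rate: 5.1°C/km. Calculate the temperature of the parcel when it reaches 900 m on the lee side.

17.35°C

From 0 m to 600 m (dry): cools by 9.7 × 0.6 = 5.82°C, giving 14.28°C.
From 600 m to 1900 m (saturated): cools by 5.1 × 1.3 = 6.63°C, giving 7.65°C.
From 1900 m to 900 m (dry descent): warms by 9.7 × 1 = 9.7°C, giving 17.35°C.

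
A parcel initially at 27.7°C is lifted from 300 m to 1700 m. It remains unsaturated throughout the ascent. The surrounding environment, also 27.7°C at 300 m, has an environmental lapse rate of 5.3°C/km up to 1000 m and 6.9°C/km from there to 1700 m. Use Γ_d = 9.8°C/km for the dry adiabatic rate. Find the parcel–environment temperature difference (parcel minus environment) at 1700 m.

Parcel:
  From 300 m to 1700 m (dry): cools by 9.8 × 1.4 = 13.72°C, giving 13.98°C.
Environment:
  From 300 m to 1000 m (environment, lower layer): cools by 5.3 × 0.7 = 3.71°C, giving 23.99°C.
  From 1000 m to 1700 m (environment, upper layer): cools by 6.9 × 0.7 = 4.83°C, giving 19.16°C.
T_parcel − T_env = 13.98 − 19.16 = -5.18°C

-5.18°C (parcel cooler than environment)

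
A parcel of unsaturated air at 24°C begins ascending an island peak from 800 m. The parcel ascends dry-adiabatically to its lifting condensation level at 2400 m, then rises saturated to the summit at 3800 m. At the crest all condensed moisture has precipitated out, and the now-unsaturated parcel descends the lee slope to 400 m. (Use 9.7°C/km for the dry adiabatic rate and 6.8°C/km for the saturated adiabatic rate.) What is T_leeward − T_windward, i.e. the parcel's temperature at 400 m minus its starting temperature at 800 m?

+7.94°C

800 → 2400 m (dry, 9.7°C/km): ΔT = -9.7 × 1.6 = -15.52°C → T = 8.48°C
2400 → 3800 m (saturated, 6.8°C/km): ΔT = -6.8 × 1.4 = -9.52°C → T = -1.04°C
3800 → 400 m (dry descent, 9.7°C/km): ΔT = +9.7 × 3.4 = +32.98°C → T = 31.94°C
Net change vs windward start: 31.94 − 24 = +7.94°C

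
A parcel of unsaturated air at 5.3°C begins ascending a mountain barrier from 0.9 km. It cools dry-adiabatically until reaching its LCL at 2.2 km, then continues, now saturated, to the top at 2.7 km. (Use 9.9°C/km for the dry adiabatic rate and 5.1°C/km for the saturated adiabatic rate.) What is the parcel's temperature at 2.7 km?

Dry to 2200 m: -9.9 × 1.3 km = -12.87°C, so T = -7.57°C.
Saturated to 2700 m: -5.1 × 0.5 km = -2.55°C, so T = -10.12°C.

-10.12°C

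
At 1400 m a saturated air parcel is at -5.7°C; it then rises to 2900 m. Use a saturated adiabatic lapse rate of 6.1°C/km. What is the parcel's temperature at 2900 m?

Saturated adiabatic to 2900 m: -6.1 × 1.5 km = -9.15°C, so T = -14.85°C.

-14.85°C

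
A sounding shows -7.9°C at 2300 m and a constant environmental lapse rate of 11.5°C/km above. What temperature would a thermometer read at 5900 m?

Environmental to 5900 m: -11.5 × 3.6 km = -41.4°C, so T = -49.3°C.

-49.3°C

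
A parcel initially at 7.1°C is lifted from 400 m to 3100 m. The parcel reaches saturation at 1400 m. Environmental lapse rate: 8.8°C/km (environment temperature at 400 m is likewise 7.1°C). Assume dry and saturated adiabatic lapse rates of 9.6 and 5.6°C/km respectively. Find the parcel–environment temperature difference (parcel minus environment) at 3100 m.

Parcel:
  400 → 1400 m (dry, 9.6°C/km): ΔT = -9.6 × 1 = -9.6°C → T = -2.5°C
  1400 → 3100 m (saturated, 5.6°C/km): ΔT = -5.6 × 1.7 = -9.52°C → T = -12.02°C
Environment:
  400 → 3100 m (environment, 8.8°C/km): ΔT = -8.8 × 2.7 = -23.76°C → T = -16.66°C
T_parcel − T_env = -12.02 − (-16.66) = +4.64°C

+4.64°C (parcel warmer than environment)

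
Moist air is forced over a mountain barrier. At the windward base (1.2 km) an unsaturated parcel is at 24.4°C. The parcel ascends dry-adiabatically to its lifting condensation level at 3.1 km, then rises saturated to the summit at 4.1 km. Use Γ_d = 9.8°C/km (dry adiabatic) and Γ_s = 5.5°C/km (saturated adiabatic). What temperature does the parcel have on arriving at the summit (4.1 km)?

0.28°C

1200–3100 m, dry: Δz = 1.9 km ⇒ ΔT = -18.62°C; T = 5.78°C
3100–4100 m, saturated: Δz = 1 km ⇒ ΔT = -5.5°C; T = 0.28°C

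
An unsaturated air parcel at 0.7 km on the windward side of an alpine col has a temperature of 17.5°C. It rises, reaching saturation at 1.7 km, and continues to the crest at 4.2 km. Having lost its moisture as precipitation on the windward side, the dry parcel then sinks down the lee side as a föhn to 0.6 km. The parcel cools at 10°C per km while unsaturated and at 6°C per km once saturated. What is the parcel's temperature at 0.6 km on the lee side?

Dry to 1700 m: -10 × 1 km = -10°C, so T = 7.5°C.
Saturated to 4200 m: -6 × 2.5 km = -15°C, so T = -7.5°C.
Dry descent to 600 m: +10 × 3.6 km = +36°C, so T = 28.5°C.

28.5°C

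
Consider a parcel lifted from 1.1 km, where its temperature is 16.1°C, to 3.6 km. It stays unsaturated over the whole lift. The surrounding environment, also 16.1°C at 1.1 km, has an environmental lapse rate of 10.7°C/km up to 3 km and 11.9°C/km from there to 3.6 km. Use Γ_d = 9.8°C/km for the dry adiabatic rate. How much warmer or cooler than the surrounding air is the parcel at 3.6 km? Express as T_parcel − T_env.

+2.97°C (parcel warmer than environment)

Parcel:
  From 1100 m to 3600 m (dry): cools by 9.8 × 2.5 = 24.5°C, giving -8.4°C.
Environment:
  From 1100 m to 3000 m (environment, lower layer): cools by 10.7 × 1.9 = 20.33°C, giving -4.23°C.
  From 3000 m to 3600 m (environment, upper layer): cools by 11.9 × 0.6 = 7.14°C, giving -11.37°C.
T_parcel − T_env = -8.4 − (-11.37) = +2.97°C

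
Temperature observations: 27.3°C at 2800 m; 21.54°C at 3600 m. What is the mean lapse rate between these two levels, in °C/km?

7.2°C/km

Γ = −ΔT/Δz = (27.3 − 21.54) / (3600 − 2800) m
  = 5.76°C / 0.8 km = 7.2°C/km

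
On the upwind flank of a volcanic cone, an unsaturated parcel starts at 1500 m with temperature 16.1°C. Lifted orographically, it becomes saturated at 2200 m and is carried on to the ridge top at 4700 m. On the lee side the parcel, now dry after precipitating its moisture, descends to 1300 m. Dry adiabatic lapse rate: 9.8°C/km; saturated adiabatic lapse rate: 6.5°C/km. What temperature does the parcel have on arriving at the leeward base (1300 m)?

26.31°C

1500–2200 m, dry: Δz = 0.7 km ⇒ ΔT = -6.86°C; T = 9.24°C
2200–4700 m, saturated: Δz = 2.5 km ⇒ ΔT = -16.25°C; T = -7.01°C
4700–1300 m, dry descent: Δz = 3.4 km ⇒ ΔT = +33.32°C; T = 26.31°C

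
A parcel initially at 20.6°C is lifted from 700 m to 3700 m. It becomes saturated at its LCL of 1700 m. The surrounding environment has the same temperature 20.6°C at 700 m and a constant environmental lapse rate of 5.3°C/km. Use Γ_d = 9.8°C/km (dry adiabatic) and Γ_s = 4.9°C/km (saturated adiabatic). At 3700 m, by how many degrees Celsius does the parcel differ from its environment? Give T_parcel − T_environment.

-3.7°C (parcel cooler than environment)

Parcel:
  700–1700 m, dry: Δz = 1 km ⇒ ΔT = -9.8°C; T = 10.8°C
  1700–3700 m, saturated: Δz = 2 km ⇒ ΔT = -9.8°C; T = 1°C
Environment:
  700–3700 m, environment: Δz = 3 km ⇒ ΔT = -15.9°C; T = 4.7°C
T_parcel − T_env = 1 − 4.7 = -3.7°C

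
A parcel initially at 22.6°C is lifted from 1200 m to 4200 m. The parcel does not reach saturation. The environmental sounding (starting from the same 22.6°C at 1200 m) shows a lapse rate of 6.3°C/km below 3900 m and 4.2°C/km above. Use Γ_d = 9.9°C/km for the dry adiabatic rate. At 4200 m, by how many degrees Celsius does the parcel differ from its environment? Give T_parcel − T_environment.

Parcel:
  1200–4200 m, dry: Δz = 3 km ⇒ ΔT = -29.7°C; T = -7.1°C
Environment:
  1200–3900 m, environment, lower layer: Δz = 2.7 km ⇒ ΔT = -17.01°C; T = 5.59°C
  3900–4200 m, environment, upper layer: Δz = 0.3 km ⇒ ΔT = -1.26°C; T = 4.33°C
T_parcel − T_env = -7.1 − 4.33 = -11.43°C

-11.43°C (parcel cooler than environment)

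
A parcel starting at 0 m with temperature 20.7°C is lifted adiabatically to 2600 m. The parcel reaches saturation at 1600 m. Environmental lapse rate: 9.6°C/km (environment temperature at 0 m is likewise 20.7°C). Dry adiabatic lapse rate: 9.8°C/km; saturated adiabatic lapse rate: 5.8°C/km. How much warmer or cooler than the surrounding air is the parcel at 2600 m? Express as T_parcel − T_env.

Parcel:
  0–1600 m, dry: Δz = 1.6 km ⇒ ΔT = -15.68°C; T = 5.02°C
  1600–2600 m, saturated: Δz = 1 km ⇒ ΔT = -5.8°C; T = -0.78°C
Environment:
  0–2600 m, environment: Δz = 2.6 km ⇒ ΔT = -24.96°C; T = -4.26°C
T_parcel − T_env = -0.78 − (-4.26) = +3.48°C

+3.48°C (parcel warmer than environment)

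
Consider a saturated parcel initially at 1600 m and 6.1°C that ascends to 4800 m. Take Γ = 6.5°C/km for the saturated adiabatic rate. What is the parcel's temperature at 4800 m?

-14.7°C

1600–4800 m, saturated adiabatic: Δz = 3.2 km ⇒ ΔT = -20.8°C; T = -14.7°C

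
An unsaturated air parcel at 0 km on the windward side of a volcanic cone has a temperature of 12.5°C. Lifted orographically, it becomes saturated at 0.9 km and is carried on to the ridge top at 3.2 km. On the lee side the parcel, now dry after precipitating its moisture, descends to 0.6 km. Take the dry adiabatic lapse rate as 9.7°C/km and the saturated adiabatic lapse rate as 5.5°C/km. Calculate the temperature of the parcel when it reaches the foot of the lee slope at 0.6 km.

16.34°C

Dry to 900 m: -9.7 × 0.9 km = -8.73°C, so T = 3.77°C.
Saturated to 3200 m: -5.5 × 2.3 km = -12.65°C, so T = -8.88°C.
Dry descent to 600 m: +9.7 × 2.6 km = +25.22°C, so T = 16.34°C.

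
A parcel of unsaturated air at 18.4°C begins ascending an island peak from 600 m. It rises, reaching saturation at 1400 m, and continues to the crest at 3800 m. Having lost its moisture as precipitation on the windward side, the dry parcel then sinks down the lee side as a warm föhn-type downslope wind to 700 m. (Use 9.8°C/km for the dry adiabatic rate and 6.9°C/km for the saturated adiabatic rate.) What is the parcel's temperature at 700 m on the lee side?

24.38°C

From 600 m to 1400 m (dry): cools by 9.8 × 0.8 = 7.84°C, giving 10.56°C.
From 1400 m to 3800 m (saturated): cools by 6.9 × 2.4 = 16.56°C, giving -6°C.
From 3800 m to 700 m (dry descent): warms by 9.8 × 3.1 = 30.38°C, giving 24.38°C.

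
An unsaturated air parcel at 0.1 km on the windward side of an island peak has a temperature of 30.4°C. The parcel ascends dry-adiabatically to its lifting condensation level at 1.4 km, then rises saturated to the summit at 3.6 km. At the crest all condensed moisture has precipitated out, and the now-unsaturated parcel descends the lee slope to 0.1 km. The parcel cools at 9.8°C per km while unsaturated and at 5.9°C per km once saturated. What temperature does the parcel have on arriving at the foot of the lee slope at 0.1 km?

38.98°C

From 100 m to 1400 m (dry): cools by 9.8 × 1.3 = 12.74°C, giving 17.66°C.
From 1400 m to 3600 m (saturated): cools by 5.9 × 2.2 = 12.98°C, giving 4.68°C.
From 3600 m to 100 m (dry descent): warms by 9.8 × 3.5 = 34.3°C, giving 38.98°C.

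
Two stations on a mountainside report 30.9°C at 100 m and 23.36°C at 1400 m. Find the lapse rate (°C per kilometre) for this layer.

5.8°C/km

Γ = −ΔT/Δz = (30.9 − 23.36) / (1400 − 100) m
  = 7.54°C / 1.3 km = 5.8°C/km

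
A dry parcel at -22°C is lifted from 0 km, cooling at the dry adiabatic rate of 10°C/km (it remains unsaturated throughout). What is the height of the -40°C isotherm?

1.8 km

Height above start = (-22 − (-40)) / 10 = 1.8 km
Altitude = 0 m + 1800 m = 1800 m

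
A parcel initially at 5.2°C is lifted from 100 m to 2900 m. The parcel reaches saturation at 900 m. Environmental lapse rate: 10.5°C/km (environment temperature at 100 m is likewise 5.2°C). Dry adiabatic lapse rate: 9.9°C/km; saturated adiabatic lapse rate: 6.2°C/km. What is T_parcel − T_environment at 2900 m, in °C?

Parcel:
  100 → 900 m (dry, 9.9°C/km): ΔT = -9.9 × 0.8 = -7.92°C → T = -2.72°C
  900 → 2900 m (saturated, 6.2°C/km): ΔT = -6.2 × 2 = -12.4°C → T = -15.12°C
Environment:
  100 → 2900 m (environment, 10.5°C/km): ΔT = -10.5 × 2.8 = -29.4°C → T = -24.2°C
T_parcel − T_env = -15.12 − (-24.2) = +9.08°C

+9.08°C (parcel warmer than environment)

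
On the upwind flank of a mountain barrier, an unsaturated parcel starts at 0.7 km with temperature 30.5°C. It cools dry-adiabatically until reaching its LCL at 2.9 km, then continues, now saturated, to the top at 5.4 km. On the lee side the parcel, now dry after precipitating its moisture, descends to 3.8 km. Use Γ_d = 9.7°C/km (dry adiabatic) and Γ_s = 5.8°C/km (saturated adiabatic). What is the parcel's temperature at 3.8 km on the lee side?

From 700 m to 2900 m (dry): cools by 9.7 × 2.2 = 21.34°C, giving 9.16°C.
From 2900 m to 5400 m (saturated): cools by 5.8 × 2.5 = 14.5°C, giving -5.34°C.
From 5400 m to 3800 m (dry descent): warms by 9.7 × 1.6 = 15.52°C, giving 10.18°C.

10.18°C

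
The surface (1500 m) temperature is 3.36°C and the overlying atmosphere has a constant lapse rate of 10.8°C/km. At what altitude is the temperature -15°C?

3200 m

Height above start = (3.36 − (-15)) / 10.8 = 1.7 km
Altitude = 1500 m + 1700 m = 3200 m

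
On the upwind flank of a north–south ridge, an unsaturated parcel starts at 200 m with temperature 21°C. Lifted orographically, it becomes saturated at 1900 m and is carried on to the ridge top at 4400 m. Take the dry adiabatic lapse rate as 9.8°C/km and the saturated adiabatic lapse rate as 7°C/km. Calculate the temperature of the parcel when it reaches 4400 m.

-13.16°C

200–1900 m, dry: Δz = 1.7 km ⇒ ΔT = -16.66°C; T = 4.34°C
1900–4400 m, saturated: Δz = 2.5 km ⇒ ΔT = -17.5°C; T = -13.16°C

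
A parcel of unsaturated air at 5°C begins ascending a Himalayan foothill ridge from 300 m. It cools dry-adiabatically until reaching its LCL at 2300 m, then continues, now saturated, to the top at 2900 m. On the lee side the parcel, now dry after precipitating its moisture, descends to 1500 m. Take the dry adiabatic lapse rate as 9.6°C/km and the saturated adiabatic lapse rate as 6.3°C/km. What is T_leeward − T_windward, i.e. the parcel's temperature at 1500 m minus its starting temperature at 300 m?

300–2300 m, dry: Δz = 2 km ⇒ ΔT = -19.2°C; T = -14.2°C
2300–2900 m, saturated: Δz = 0.6 km ⇒ ΔT = -3.78°C; T = -17.98°C
2900–1500 m, dry descent: Δz = 1.4 km ⇒ ΔT = +13.44°C; T = -4.54°C
Net change vs windward start: -4.54 − 5 = -9.54°C

-9.54°C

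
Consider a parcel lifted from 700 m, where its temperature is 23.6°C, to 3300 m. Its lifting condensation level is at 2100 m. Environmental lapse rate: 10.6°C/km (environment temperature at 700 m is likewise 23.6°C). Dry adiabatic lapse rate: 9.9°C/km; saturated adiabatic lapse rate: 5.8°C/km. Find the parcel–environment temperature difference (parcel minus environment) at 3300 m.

Parcel:
  From 700 m to 2100 m (dry): cools by 9.9 × 1.4 = 13.86°C, giving 9.74°C.
  From 2100 m to 3300 m (saturated): cools by 5.8 × 1.2 = 6.96°C, giving 2.78°C.
Environment:
  From 700 m to 3300 m (environment): cools by 10.6 × 2.6 = 27.56°C, giving -3.96°C.
T_parcel − T_env = 2.78 − (-3.96) = +6.74°C

+6.74°C (parcel warmer than environment)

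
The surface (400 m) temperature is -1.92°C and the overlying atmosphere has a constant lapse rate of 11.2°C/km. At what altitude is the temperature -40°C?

Height above start = (-1.92 − (-40)) / 11.2 = 3.4 km
Altitude = 400 m + 3400 m = 3800 m

3800 m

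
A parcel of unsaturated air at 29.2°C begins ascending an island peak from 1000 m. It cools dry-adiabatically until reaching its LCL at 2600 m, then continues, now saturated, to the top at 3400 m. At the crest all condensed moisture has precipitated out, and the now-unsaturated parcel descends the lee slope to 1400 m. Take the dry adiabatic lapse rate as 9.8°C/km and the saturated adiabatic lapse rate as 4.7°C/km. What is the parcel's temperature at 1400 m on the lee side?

1000–2600 m, dry: Δz = 1.6 km ⇒ ΔT = -15.68°C; T = 13.52°C
2600–3400 m, saturated: Δz = 0.8 km ⇒ ΔT = -3.76°C; T = 9.76°C
3400–1400 m, dry descent: Δz = 2 km ⇒ ΔT = +19.6°C; T = 29.36°C

29.36°C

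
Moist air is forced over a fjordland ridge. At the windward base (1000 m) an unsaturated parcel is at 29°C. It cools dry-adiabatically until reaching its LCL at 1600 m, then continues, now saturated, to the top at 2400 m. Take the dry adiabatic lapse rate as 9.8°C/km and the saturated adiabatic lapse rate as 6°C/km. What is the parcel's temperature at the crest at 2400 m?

From 1000 m to 1600 m (dry): cools by 9.8 × 0.6 = 5.88°C, giving 23.12°C.
From 1600 m to 2400 m (saturated): cools by 6 × 0.8 = 4.8°C, giving 18.32°C.

18.32°C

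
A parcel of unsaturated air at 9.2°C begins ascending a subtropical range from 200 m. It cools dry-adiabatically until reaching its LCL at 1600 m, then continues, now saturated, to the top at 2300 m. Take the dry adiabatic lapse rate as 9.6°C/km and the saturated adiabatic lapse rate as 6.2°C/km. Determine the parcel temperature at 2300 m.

200–1600 m, dry: Δz = 1.4 km ⇒ ΔT = -13.44°C; T = -4.24°C
1600–2300 m, saturated: Δz = 0.7 km ⇒ ΔT = -4.34°C; T = -8.58°C

-8.58°C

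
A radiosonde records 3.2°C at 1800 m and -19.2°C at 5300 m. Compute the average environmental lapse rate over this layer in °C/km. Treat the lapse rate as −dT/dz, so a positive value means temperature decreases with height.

6.4°C/km

Γ = −ΔT/Δz = (3.2 − (-19.2)) / (5300 − 1800) m
  = 22.4°C / 3.5 km = 6.4°C/km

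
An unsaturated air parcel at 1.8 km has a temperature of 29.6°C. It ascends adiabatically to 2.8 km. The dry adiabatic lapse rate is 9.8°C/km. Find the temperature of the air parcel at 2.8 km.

Dry adiabatic to 2800 m: -9.8 × 1 km = -9.8°C, so T = 19.8°C.

19.8°C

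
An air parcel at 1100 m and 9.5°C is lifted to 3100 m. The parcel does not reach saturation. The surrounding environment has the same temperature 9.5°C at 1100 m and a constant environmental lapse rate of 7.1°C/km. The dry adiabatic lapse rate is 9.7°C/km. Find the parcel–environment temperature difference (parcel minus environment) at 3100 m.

Parcel:
  Dry to 3100 m: -9.7 × 2 km = -19.4°C, so T = -9.9°C.
Environment:
  Environment to 3100 m: -7.1 × 2 km = -14.2°C, so T = -4.7°C.
T_parcel − T_env = -9.9 − (-4.7) = -5.2°C

-5.2°C (parcel cooler than environment)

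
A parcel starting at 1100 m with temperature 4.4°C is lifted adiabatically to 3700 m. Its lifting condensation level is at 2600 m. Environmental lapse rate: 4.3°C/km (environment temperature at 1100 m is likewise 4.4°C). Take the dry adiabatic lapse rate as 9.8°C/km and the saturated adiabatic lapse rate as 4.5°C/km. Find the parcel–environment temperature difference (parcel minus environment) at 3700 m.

Parcel:
  1100 → 2600 m (dry, 9.8°C/km): ΔT = -9.8 × 1.5 = -14.7°C → T = -10.3°C
  2600 → 3700 m (saturated, 4.5°C/km): ΔT = -4.5 × 1.1 = -4.95°C → T = -15.25°C
Environment:
  1100 → 3700 m (environment, 4.3°C/km): ΔT = -4.3 × 2.6 = -11.18°C → T = -6.78°C
T_parcel − T_env = -15.25 − (-6.78) = -8.47°C

-8.47°C (parcel cooler than environment)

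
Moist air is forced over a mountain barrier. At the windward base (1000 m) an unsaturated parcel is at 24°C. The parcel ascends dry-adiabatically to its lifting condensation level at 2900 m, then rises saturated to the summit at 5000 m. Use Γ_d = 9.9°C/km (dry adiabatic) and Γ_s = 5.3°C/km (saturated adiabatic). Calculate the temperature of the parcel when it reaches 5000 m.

-5.94°C

1000–2900 m, dry: Δz = 1.9 km ⇒ ΔT = -18.81°C; T = 5.19°C
2900–5000 m, saturated: Δz = 2.1 km ⇒ ΔT = -11.13°C; T = -5.94°C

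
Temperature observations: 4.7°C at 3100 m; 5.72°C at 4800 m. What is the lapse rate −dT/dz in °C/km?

Γ = −ΔT/Δz = (4.7 − 5.72) / (4800 − 3100) m
  = -1.02°C / 1.7 km = -0.6°C/km

-0.6°C/km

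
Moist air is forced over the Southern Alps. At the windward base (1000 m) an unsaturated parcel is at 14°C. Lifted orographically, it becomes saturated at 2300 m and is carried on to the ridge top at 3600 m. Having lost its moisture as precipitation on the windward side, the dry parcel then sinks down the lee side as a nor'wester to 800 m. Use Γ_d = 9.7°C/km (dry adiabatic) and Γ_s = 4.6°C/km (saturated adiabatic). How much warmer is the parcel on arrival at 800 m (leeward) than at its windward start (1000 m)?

+8.57°C

1000–2300 m, dry: Δz = 1.3 km ⇒ ΔT = -12.61°C; T = 1.39°C
2300–3600 m, saturated: Δz = 1.3 km ⇒ ΔT = -5.98°C; T = -4.59°C
3600–800 m, dry descent: Δz = 2.8 km ⇒ ΔT = +27.16°C; T = 22.57°C
Net change vs windward start: 22.57 − 14 = +8.57°C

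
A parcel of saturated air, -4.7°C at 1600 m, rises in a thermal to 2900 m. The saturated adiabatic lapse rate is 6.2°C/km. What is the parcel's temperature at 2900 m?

-12.76°C

Saturated adiabatic to 2900 m: -6.2 × 1.3 km = -8.06°C, so T = -12.76°C.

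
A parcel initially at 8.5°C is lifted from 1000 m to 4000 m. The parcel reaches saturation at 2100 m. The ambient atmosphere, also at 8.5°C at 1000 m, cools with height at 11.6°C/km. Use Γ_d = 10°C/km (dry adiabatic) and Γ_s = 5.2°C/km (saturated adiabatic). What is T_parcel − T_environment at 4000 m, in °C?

+13.92°C (parcel warmer than environment)

Parcel:
  1000–2100 m, dry: Δz = 1.1 km ⇒ ΔT = -11°C; T = -2.5°C
  2100–4000 m, saturated: Δz = 1.9 km ⇒ ΔT = -9.88°C; T = -12.38°C
Environment:
  1000–4000 m, environment: Δz = 3 km ⇒ ΔT = -34.8°C; T = -26.3°C
T_parcel − T_env = -12.38 − (-26.3) = +13.92°C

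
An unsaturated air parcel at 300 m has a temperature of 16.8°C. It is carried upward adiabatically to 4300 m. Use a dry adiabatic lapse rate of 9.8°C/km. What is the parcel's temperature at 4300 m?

From 300 m to 4300 m (dry adiabatic): cools by 9.8 × 4 = 39.2°C, giving -22.4°C.

-22.4°C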